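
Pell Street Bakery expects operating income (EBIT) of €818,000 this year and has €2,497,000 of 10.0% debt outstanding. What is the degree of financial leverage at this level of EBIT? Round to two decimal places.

Annual interest charges come to €249,700.00.
Degree of financial leverage = EBIT / (EBIT − interest) = €818,000 / €568,300.00 = 1.4394.

1.44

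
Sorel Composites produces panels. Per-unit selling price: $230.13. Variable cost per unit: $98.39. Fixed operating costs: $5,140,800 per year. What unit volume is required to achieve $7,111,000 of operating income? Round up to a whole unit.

93,000 panels

Unit CM = price − variable cost = $230.13 − $98.39 = $131.74.
Need Q such that Q × $131.74 − $5,140,800 = $7,111,000, i.e. Q = $12,251,800 / $131.74 = 92,999.85 → 93,000.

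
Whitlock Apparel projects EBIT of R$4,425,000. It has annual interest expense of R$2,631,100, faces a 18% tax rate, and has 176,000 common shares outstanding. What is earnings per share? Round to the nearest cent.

R$8.36

Interest = R$2,631,100.00, so EBT = R$4,425,000 − R$2,631,100.00 = R$1,793,900.00.
After tax at 18%: net income = R$1,793,900.00 × 0.82 = R$1,470,998.00.
Per share: R$1,470,998.00 / 176,000 shares = R$8.36.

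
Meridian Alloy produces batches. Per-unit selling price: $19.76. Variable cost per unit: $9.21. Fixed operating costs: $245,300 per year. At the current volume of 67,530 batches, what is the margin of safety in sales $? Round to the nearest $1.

Each unit contributes $19.76 − $9.21 = $10.55. Break-even units = $245,300 ÷ $10.55 = 23,251.18; break-even revenue = 23,251.18 × $19.76 = $459,443.41.
Current sales = 67,530 × $19.76 = $1,334,392.80.
Margin of safety = $1,334,392.80 − $459,443.41 = $874,949.

$874,949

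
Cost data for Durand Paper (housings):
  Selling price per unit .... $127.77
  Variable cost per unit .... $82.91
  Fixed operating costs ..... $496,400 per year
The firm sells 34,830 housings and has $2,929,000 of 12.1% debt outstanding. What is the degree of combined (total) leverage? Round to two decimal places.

Total contribution margin = 34,830 × $44.86 = $1,562,473.80.
Operating income = contribution − fixed costs = $1,562,473.80 − $496,400 = $1,066,073.80. Interest = $354,409.00.
DOL = $1,562,473.80 ÷ $1,066,073.80 = 1.4656; DFL = $1,066,073.80 ÷ $711,664.80 = 1.4980.
Combined leverage = 1.4656 × 1.4980 = 2.1955.

2.20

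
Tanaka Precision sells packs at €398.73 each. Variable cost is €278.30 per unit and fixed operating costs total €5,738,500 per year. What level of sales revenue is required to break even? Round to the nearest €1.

Contribution margin per unit = €398.73 − €278.30 = €120.43, a CM ratio of €120.43 ÷ €398.73 = 0.3020.
Break-even sales = FC ÷ CM ratio = €5,738,500 × €398.73 / €120.43 = €18,999,519.

€18,999,519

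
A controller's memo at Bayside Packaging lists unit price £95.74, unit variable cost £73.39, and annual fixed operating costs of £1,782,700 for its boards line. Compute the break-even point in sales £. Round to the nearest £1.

CM per unit = £95.74 − £73.39 = £22.35; CM ratio = £22.35 / £95.74 = 0.2334.
Break-even sales = FC ÷ CM ratio = £1,782,700 × £95.74 / £22.35 = £7,636,497.

£7,636,497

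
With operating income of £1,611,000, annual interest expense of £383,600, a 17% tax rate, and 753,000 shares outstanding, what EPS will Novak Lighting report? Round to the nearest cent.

Interest = £383,600.00, so EBT = £1,611,000 − £383,600.00 = £1,227,400.00.
After tax at 17%: net income = £1,227,400.00 × 0.83 = £1,018,742.00.
Per share: £1,018,742.00 / 753,000 shares = £1.35.

£1.35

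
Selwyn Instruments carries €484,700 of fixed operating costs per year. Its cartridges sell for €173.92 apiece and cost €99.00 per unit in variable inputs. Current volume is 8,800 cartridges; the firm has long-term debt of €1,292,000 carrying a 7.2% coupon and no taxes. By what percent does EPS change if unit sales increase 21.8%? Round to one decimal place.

+176.2%

Total contribution margin = 8,800 × €74.92 = €659,296.00.
Operating income = contribution − fixed costs = €659,296.00 − €484,700 = €174,596.00.
Interest = €93,024.00, so EBIT − I = €81,572.00.
DCL = total CM / (EBIT − I) = €659,296.00 / €81,572.00 = 8.0824.
EPS therefore changes by 8.0824 × (+21.8%) = +176.2%.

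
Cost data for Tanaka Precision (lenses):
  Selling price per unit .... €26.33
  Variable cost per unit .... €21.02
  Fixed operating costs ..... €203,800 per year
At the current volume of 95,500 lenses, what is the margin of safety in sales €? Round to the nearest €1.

€1,503,959

Contribution margin per unit = €26.33 − €21.02 = €5.31. Break-even units = €203,800 ÷ €5.31 = 38,380.41; break-even revenue = 38,380.41 × €26.33 = €1,010,556.31.
Actual sales revenue = 95,500 × €26.33 = €2,514,515.00.
Margin of safety = €2,514,515.00 − €1,010,556.31 = €1,503,959.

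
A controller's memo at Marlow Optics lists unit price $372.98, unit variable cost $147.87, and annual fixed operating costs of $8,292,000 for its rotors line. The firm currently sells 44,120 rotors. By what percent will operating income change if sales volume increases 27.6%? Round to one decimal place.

Total contribution margin = 44,120 × $225.11 = $9,931,853.20.
EBIT = $9,931,853.20 − $8,292,000 = $1,639,853.20.
So DOL = total CM / EBIT = $9,931,853.20 / $1,639,853.20 = 6.0566.
Operating income changes by 6.0566 × +27.6% = +167.2%.

+167.2%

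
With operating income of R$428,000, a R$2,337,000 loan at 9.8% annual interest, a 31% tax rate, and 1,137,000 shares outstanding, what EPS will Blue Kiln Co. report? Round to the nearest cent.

Pre-tax income = R$428,000 − R$229,026.00 = R$198,974.00.
After tax at 31%: net income = R$198,974.00 × 0.69 = R$137,292.06.
Per share: R$137,292.06 / 1,137,000 shares = R$0.12.

R$0.12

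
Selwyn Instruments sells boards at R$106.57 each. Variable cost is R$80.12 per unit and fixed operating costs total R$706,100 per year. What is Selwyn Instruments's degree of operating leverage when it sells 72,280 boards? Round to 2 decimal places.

1.59

Contribution at this volume is 72,280 × R$26.45 = R$1,911,806.00.
EBIT = R$1,911,806.00 − R$706,100 = R$1,205,706.00.
Degree of operating leverage = R$1,911,806.00 / R$1,205,706.00 = 1.5856.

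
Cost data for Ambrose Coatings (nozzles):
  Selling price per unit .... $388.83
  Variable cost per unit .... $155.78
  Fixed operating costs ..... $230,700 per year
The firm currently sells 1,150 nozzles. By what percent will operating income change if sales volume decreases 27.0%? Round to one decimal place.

Contribution at this volume is 1,150 × $233.05 = $268,007.50.
Subtracting fixed costs: EBIT = $268,007.50 − $230,700 = $37,307.50.
DOL = contribution ÷ EBIT = $268,007.50 ÷ $37,307.50 = 7.1837.
%ΔEBIT = DOL × %ΔSales = 7.1837 × -27.0% = -194.0%.

-194.0%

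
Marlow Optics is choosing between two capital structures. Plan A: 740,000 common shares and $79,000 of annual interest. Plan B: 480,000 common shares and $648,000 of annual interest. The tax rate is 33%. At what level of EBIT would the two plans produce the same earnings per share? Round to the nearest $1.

At indifference, (EBIT − 79,000)(1 − t)/740,000 = (EBIT − 648,000)(1 − t)/480,000.
Cancelling (1 − t) and cross-multiplying: 480,000·(EBIT − 79,000) = 740,000·(EBIT − 648,000).
Solving, EBIT = (648,000·740,000 − 79,000·480,000) / (740,000 − 480,000) = 441,600,000,000 / 260,000 = 1,698,461.54.

$1,698,462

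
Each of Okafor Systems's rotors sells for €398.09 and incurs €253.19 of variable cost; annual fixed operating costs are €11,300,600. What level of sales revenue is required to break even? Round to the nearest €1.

Contribution margin per unit = €398.09 − €253.19 = €144.90, a CM ratio of €144.90 ÷ €398.09 = 0.3640.
Break-even sales = FC ÷ CM ratio = €11,300,600 × €398.09 / €144.90 = €31,046,624.

€31,046,624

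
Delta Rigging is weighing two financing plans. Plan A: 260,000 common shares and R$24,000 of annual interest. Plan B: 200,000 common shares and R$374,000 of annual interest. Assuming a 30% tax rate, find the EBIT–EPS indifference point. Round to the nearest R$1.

Set EPS_A = EPS_B: (EBIT − R$24,000)(1 − 0.30) ÷ 260,000 = (EBIT − R$374,000)(1 − 0.30) ÷ 200,000.
The (1 − t) factor cancels: (EBIT − 24,000) × 200,000 = (EBIT − 374,000) × 260,000.
EBIT × (260,000 − 200,000) = 374,000 × 260,000 − 24,000 × 200,000 = 92,440,000,000, so EBIT = 92,440,000,000 ÷ 60,000 = 1,540,666.67.

R$1,540,667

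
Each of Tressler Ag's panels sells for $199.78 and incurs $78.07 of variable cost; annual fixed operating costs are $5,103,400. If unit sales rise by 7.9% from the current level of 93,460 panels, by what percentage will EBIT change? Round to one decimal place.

+14.3%

Contribution at this volume is 93,460 × $121.71 = $11,375,016.60.
Operating income = contribution − fixed costs = $11,375,016.60 − $5,103,400 = $6,271,616.60.
Degree of operating leverage = $11,375,016.60 / $6,271,616.60 = 1.8137.
Operating income changes by 1.8137 × +7.9% = +14.3%.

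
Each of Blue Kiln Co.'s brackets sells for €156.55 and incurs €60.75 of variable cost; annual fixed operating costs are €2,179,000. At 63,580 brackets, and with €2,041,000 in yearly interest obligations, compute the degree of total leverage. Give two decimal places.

Total contribution margin = 63,580 × €95.80 = €6,090,964.00.
EBIT = €6,090,964.00 − €2,179,000 = €3,911,964.00. Interest = €2,041,000.00, so EBIT − I = €1,870,964.00.
Degree of total leverage = total CM / (EBIT − interest) = €6,090,964.00 / €1,870,964.00 = 3.2555.

3.26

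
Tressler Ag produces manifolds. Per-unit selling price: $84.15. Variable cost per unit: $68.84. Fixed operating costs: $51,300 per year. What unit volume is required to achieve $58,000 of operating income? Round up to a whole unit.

Unit CM = price − variable cost = $84.15 − $68.84 = $15.31.
Required volume = (fixed costs + target profit) ÷ CM = ($51,300 + $58,000) ÷ $15.31 = 7,139.12, so 7,140 manifolds.

7,140 manifolds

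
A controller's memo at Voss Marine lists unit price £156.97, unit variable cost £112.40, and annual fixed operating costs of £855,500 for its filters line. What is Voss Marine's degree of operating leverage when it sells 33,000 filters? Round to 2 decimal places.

At 33,000 units, contribution = 33,000 × £44.57 = £1,470,810.00.
EBIT = £1,470,810.00 − £855,500 = £615,310.00.
DOL = contribution ÷ EBIT = £1,470,810.00 ÷ £615,310.00 = 2.3904.

2.39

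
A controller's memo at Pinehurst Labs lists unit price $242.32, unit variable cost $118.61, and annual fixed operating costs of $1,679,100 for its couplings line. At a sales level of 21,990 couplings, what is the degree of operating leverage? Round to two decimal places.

2.61

At 21,990 units, contribution = 21,990 × $123.71 = $2,720,382.90.
Operating income = contribution − fixed costs = $2,720,382.90 − $1,679,100 = $1,041,282.90.
DOL = contribution ÷ EBIT = $2,720,382.90 ÷ $1,041,282.90 = 2.6125.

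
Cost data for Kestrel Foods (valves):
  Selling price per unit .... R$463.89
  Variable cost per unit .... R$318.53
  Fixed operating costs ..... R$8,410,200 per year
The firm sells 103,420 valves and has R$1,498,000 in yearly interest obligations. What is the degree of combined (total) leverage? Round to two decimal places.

2.93

Contribution at this volume is 103,420 × R$145.36 = R$15,033,131.20.
Subtracting fixed costs: EBIT = R$15,033,131.20 − R$8,410,200 = R$6,622,931.20. Interest = R$1,498,000.00.
DOL = R$15,033,131.20 ÷ R$6,622,931.20 = 2.2699; DFL = R$6,622,931.20 ÷ R$5,124,931.20 = 1.2923.
Combined leverage = 2.2699 × 1.2923 = 2.9334.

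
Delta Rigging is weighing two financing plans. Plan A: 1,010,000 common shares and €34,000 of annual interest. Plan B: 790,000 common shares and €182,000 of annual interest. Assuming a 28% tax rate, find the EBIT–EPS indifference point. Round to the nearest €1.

€713,455

At indifference, (EBIT − 34,000)(1 − t)/1,010,000 = (EBIT − 182,000)(1 − t)/790,000.
Cancelling (1 − t) and cross-multiplying: 790,000·(EBIT − 34,000) = 1,010,000·(EBIT − 182,000).
Solving, EBIT = (182,000·1,010,000 − 34,000·790,000) / (1,010,000 − 790,000) = 156,960,000,000 / 220,000 = 713,454.55.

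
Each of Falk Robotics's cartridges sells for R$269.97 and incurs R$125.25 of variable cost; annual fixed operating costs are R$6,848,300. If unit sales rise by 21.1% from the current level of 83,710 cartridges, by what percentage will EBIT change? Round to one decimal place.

+48.5%

Contribution at this volume is 83,710 × R$144.72 = R$12,114,511.20.
EBIT = R$12,114,511.20 − R$6,848,300 = R$5,266,211.20.
Degree of operating leverage = R$12,114,511.20 / R$5,266,211.20 = 2.3004.
Operating income changes by 2.3004 × +21.1% = +48.5%.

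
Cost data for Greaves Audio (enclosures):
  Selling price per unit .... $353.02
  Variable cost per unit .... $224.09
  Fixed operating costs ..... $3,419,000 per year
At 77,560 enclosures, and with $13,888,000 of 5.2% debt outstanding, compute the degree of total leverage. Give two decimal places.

Contribution at this volume is 77,560 × $128.93 = $9,999,810.80.
EBIT = $9,999,810.80 − $3,419,000 = $6,580,810.80. Interest = $722,176.00.
DOL = $9,999,810.80 ÷ $6,580,810.80 = 1.5195; DFL = $6,580,810.80 ÷ $5,858,634.80 = 1.1233.
DCL = DOL × DFL = 1.5195 × 1.1233 = 1.7069.

1.71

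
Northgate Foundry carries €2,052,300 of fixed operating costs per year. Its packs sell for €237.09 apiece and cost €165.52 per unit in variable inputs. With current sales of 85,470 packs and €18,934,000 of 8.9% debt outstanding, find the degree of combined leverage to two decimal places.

Contribution at this volume is 85,470 × €71.57 = €6,117,087.90.
Operating income = contribution − fixed costs = €6,117,087.90 − €2,052,300 = €4,064,787.90. Interest = €1,685,126.00.
DOL = €6,117,087.90 ÷ €4,064,787.90 = 1.5049; DFL = €4,064,787.90 ÷ €2,379,661.90 = 1.7081.
DCL = DOL × DFL = 1.5049 × 1.7081 = 2.5705.

2.57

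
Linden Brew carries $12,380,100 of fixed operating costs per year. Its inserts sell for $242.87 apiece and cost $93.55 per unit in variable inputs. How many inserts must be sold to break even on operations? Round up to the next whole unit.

Each unit contributes $242.87 − $93.55 = $149.32.
Break-even Q = $12,380,100 / $149.32 = 82,909.86 → 82,910 inserts.

82,910 inserts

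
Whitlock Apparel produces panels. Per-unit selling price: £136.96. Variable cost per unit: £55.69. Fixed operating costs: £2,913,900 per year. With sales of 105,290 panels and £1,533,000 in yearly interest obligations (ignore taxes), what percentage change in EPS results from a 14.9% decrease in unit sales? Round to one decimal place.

-31.0%

At 105,290 units, contribution = 105,290 × £81.27 = £8,556,918.30.
EBIT = £8,556,918.30 − £2,913,900 = £5,643,018.30.
After interest of £1,533,000.00, pre-tax earnings = £4,110,018.30.
DCL = total CM / (EBIT − I) = £8,556,918.30 / £4,110,018.30 = 2.0820.
EPS therefore changes by 2.0820 × (-14.9%) = -31.0%.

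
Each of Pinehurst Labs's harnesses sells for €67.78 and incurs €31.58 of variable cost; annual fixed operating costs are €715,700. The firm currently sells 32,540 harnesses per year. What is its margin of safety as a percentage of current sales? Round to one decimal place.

Contribution margin per unit = €67.78 − €31.58 = €36.20. Break-even units = €715,700 ÷ €36.20 = 19,770.72; break-even revenue = 19,770.72 × €67.78 = €1,340,059.28.
Current sales = 32,540 × €67.78 = €2,205,561.20.
Margin of safety = (€2,205,561.20 − €1,340,059.28) ÷ €2,205,561.20 = 39.2%.

39.2%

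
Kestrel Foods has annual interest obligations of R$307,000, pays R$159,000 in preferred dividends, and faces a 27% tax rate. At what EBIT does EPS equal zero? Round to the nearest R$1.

Grossing the preferred dividend up to pre-tax terms: R$159,000 / (1 − 0.27) = R$217,808.22.
EPS = 0 when EBIT covers interest plus the pre-tax preferred burden: R$307,000 + R$217,808.22 = R$524,808.22.

R$524,808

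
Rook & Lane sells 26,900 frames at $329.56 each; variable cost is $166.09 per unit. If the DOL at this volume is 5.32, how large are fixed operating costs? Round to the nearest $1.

$3,570,775

At 26,900 units, contribution = 26,900 × $163.47 = $4,397,343.00.
Since DOL = CM ÷ EBIT, EBIT = $4,397,343.00 ÷ 5.32 = $826,568.23.
Fixed costs = CM − EBIT = $4,397,343.00 − $826,568.23 = $3,570,775.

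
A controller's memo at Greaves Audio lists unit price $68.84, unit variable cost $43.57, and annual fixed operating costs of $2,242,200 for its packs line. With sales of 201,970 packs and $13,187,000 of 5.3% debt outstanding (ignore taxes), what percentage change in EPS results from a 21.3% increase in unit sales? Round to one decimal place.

At 201,970 units, contribution = 201,970 × $25.27 = $5,103,781.90.
Operating income = contribution − fixed costs = $5,103,781.90 − $2,242,200 = $2,861,581.90.
Interest = $698,911.00, so EBIT − I = $2,162,670.90.
Degree of combined leverage = contribution ÷ (EBIT − I) = $5,103,781.90 ÷ $2,162,670.90 = 2.3599.
EPS therefore changes by 2.3599 × (+21.3%) = +50.3%.

+50.3%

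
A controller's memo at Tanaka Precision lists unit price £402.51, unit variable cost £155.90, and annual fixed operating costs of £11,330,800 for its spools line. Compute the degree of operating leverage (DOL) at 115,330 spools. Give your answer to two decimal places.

Contribution at this volume is 115,330 × £246.61 = £28,441,531.30.
Operating income = contribution − fixed costs = £28,441,531.30 − £11,330,800 = £17,110,731.30.
Degree of operating leverage = £28,441,531.30 / £17,110,731.30 = 1.6622.

1.66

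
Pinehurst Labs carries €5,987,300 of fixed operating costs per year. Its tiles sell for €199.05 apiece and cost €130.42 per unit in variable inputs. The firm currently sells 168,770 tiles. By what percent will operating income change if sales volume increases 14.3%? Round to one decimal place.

+29.6%

Contribution at this volume is 168,770 × €68.63 = €11,582,685.10.
EBIT = €11,582,685.10 − €5,987,300 = €5,595,385.10.
So DOL = total CM / EBIT = €11,582,685.10 / €5,595,385.10 = 2.0700.
Operating income changes by 2.0700 × +14.3% = +29.6%.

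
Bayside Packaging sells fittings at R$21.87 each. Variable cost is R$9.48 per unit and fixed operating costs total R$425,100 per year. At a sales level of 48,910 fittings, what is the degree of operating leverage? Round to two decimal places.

Contribution at this volume is 48,910 × R$12.39 = R$605,994.90.
EBIT = R$605,994.90 − R$425,100 = R$180,894.90.
So DOL = total CM / EBIT = R$605,994.90 / R$180,894.90 = 3.3500.

3.35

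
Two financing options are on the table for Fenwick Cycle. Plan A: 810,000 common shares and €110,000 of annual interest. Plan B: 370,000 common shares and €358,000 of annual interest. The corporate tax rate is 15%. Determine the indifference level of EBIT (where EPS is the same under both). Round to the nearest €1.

€566,545

At indifference, (EBIT − 110,000)(1 − t)/810,000 = (EBIT − 358,000)(1 − t)/370,000.
Cancelling (1 − t) and cross-multiplying: 370,000·(EBIT − 110,000) = 810,000·(EBIT − 358,000).
Solving, EBIT = (358,000·810,000 − 110,000·370,000) / (810,000 − 370,000) = 249,280,000,000 / 440,000 = 566,545.45.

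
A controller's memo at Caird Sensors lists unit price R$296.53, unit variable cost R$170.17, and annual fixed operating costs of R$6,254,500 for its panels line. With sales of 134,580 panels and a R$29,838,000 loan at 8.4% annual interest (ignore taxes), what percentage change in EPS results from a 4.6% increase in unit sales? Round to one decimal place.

+9.5%

At 134,580 units, contribution = 134,580 × R$126.36 = R$17,005,528.80.
EBIT = R$17,005,528.80 − R$6,254,500 = R$10,751,028.80.
After interest of R$2,506,392.00, pre-tax earnings = R$8,244,636.80.
Degree of combined leverage = contribution ÷ (EBIT − I) = R$17,005,528.80 ÷ R$8,244,636.80 = 2.0626.
EPS therefore changes by 2.0626 × (+4.6%) = +9.5%.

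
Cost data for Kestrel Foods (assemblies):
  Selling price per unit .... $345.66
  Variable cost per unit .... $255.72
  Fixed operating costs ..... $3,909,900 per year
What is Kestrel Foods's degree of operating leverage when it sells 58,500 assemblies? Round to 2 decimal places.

Contribution at this volume is 58,500 × $89.94 = $5,261,490.00.
Subtracting fixed costs: EBIT = $5,261,490.00 − $3,909,900 = $1,351,590.00.
Degree of operating leverage = $5,261,490.00 / $1,351,590.00 = 3.8928.

3.89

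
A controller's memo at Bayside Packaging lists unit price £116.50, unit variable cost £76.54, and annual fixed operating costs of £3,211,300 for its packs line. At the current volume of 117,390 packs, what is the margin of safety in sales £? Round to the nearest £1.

£4,313,661

Contribution margin per unit = £116.50 − £76.54 = £39.96. Break-even units = £3,211,300 ÷ £39.96 = 80,362.86; break-even revenue = 80,362.86 × £116.50 = £9,362,273.52.
Current sales = 117,390 × £116.50 = £13,675,935.00.
Margin of safety = £13,675,935.00 − £9,362,273.52 = £4,313,661.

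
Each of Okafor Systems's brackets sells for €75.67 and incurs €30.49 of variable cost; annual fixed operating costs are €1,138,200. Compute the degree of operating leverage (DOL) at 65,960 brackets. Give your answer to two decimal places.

1.62

Contribution at this volume is 65,960 × €45.18 = €2,980,072.80.
Subtracting fixed costs: EBIT = €2,980,072.80 − €1,138,200 = €1,841,872.80.
So DOL = total CM / EBIT = €2,980,072.80 / €1,841,872.80 = 1.6180.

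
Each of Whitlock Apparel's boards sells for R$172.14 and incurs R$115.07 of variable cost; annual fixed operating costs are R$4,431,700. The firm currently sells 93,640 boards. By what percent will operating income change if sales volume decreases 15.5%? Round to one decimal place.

-90.8%

Contribution at this volume is 93,640 × R$57.07 = R$5,344,034.80.
EBIT = R$5,344,034.80 − R$4,431,700 = R$912,334.80.
DOL = contribution ÷ EBIT = R$5,344,034.80 ÷ R$912,334.80 = 5.8575.
So EBIT moves 5.8575 × (-15.5%) = -90.8%.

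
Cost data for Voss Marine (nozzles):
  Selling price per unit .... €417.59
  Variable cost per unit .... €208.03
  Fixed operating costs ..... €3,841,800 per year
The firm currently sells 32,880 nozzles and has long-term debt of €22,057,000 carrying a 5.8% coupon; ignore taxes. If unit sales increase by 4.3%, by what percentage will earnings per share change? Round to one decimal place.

+16.7%

At 32,880 units, contribution = 32,880 × €209.56 = €6,890,332.80.
Operating income = contribution − fixed costs = €6,890,332.80 − €3,841,800 = €3,048,532.80.
Interest = €1,279,306.00, so EBIT − I = €1,769,226.80.
Degree of combined leverage = contribution ÷ (EBIT − I) = €6,890,332.80 ÷ €1,769,226.80 = 3.8945.
EPS therefore changes by 3.8945 × (+4.3%) = +16.7%.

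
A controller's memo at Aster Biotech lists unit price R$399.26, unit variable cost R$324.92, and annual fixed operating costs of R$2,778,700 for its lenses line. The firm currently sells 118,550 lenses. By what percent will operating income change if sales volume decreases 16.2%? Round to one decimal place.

Contribution at this volume is 118,550 × R$74.34 = R$8,813,007.00.
Subtracting fixed costs: EBIT = R$8,813,007.00 − R$2,778,700 = R$6,034,307.00.
So DOL = total CM / EBIT = R$8,813,007.00 / R$6,034,307.00 = 1.4605.
%ΔEBIT = DOL × %ΔSales = 1.4605 × -16.2% = -23.7%.

-23.7%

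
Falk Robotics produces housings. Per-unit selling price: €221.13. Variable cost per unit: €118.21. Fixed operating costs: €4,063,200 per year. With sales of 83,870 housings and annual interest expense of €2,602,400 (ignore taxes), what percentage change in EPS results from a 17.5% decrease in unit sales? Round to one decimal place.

-76.8%

Total contribution margin = 83,870 × €102.92 = €8,631,900.40.
EBIT = €8,631,900.40 − €4,063,200 = €4,568,700.40.
After interest of €2,602,400.00, pre-tax earnings = €1,966,300.40.
Degree of combined leverage = contribution ÷ (EBIT − I) = €8,631,900.40 ÷ €1,966,300.40 = 4.3899.
EPS therefore changes by 4.3899 × (-17.5%) = -76.8%.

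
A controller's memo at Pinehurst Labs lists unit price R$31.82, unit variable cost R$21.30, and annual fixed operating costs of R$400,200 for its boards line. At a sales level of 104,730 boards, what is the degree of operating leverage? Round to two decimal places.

Contribution at this volume is 104,730 × R$10.52 = R$1,101,759.60.
EBIT = R$1,101,759.60 − R$400,200 = R$701,559.60.
So DOL = total CM / EBIT = R$1,101,759.60 / R$701,559.60 = 1.5704.

1.57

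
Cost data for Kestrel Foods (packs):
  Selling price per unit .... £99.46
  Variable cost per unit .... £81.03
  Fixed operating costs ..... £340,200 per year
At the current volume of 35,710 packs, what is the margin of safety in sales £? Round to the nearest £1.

£1,715,781

Unit CM = price − variable cost = £99.46 − £81.03 = £18.43. Break-even units = £340,200 ÷ £18.43 = 18,459.03; break-even revenue = 18,459.03 × £99.46 = £1,835,935.54.
Actual sales revenue = 35,710 × £99.46 = £3,551,716.60.
Margin of safety = £3,551,716.60 − £1,835,935.54 = £1,715,781.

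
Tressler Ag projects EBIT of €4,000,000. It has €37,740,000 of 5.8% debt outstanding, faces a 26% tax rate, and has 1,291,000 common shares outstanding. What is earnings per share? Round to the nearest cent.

Pre-tax income = €4,000,000 − €2,188,920.00 = €1,811,080.00.
After tax at 26%: net income = €1,811,080.00 × 0.74 = €1,340,199.20.
EPS = €1,340,199.20 ÷ 1,291,000 = €1.04.

€1.04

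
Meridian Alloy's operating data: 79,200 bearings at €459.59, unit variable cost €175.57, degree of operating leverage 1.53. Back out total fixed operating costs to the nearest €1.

€7,792,172

Contribution at this volume is 79,200 × €284.02 = €22,494,384.00.
Since DOL = CM ÷ EBIT, EBIT = €22,494,384.00 ÷ 1.53 = €14,702,211.76.
And FC = contribution − EBIT = €22,494,384.00 − €14,702,211.76 = €7,792,172.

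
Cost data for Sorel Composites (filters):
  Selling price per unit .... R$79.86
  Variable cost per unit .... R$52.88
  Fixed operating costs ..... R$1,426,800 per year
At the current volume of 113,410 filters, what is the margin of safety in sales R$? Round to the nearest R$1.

R$4,833,637

Each unit contributes R$79.86 − R$52.88 = R$26.98. Break-even units = R$1,426,800 ÷ R$26.98 = 52,883.62; break-even revenue = 52,883.62 × R$79.86 = R$4,223,285.69.
Current sales = 113,410 × R$79.86 = R$9,056,922.60.
Margin of safety = R$9,056,922.60 − R$4,223,285.69 = R$4,833,637.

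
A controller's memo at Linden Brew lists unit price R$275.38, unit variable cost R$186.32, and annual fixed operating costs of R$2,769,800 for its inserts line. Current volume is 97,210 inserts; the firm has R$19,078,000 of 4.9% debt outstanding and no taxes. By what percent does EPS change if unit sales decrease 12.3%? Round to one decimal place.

-21.5%

Contribution at this volume is 97,210 × R$89.06 = R$8,657,522.60.
Subtracting fixed costs: EBIT = R$8,657,522.60 − R$2,769,800 = R$5,887,722.60.
After interest of R$934,822.00, pre-tax earnings = R$4,952,900.60.
Degree of combined leverage = contribution ÷ (EBIT − I) = R$8,657,522.60 ÷ R$4,952,900.60 = 1.7480.
EPS therefore changes by 1.7480 × (-12.3%) = -21.5%.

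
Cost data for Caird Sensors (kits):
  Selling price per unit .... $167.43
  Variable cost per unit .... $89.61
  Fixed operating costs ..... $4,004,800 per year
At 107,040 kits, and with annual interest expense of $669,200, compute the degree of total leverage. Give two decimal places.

Total contribution margin = 107,040 × $77.82 = $8,329,852.80.
EBIT = $8,329,852.80 − $4,004,800 = $4,325,052.80. Interest = $669,200.00.
DOL = $8,329,852.80 ÷ $4,325,052.80 = 1.9260; DFL = $4,325,052.80 ÷ $3,655,852.80 = 1.1830.
DCL = DOL × DFL = 1.9260 × 1.1830 = 2.2785.

2.28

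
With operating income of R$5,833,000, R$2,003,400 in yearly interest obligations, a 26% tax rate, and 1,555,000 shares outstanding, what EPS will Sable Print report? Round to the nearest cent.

Interest = R$2,003,400.00, so EBT = R$5,833,000 − R$2,003,400.00 = R$3,829,600.00.
Net income = R$3,829,600.00 × (1 − 0.26) = R$2,833,904.00.
EPS = R$2,833,904.00 ÷ 1,555,000 = R$1.82.

R$1.82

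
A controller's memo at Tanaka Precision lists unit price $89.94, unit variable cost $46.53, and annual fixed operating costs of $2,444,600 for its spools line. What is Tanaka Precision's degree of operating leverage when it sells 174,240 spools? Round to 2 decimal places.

At 174,240 units, contribution = 174,240 × $43.41 = $7,563,758.40.
Subtracting fixed costs: EBIT = $7,563,758.40 − $2,444,600 = $5,119,158.40.
Degree of operating leverage = $7,563,758.40 / $5,119,158.40 = 1.4775.

1.48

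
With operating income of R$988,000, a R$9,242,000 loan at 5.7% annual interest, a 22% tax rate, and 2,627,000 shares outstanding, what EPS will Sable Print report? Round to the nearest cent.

Interest = R$526,794.00, so EBT = R$988,000 − R$526,794.00 = R$461,206.00.
After tax at 22%: net income = R$461,206.00 × 0.78 = R$359,740.68.
EPS = R$359,740.68 ÷ 2,627,000 = R$0.14.

R$0.14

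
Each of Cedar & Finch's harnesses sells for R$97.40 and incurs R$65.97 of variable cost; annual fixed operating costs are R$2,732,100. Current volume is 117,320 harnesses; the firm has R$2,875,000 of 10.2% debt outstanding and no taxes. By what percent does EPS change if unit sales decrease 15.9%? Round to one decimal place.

-88.6%

At 117,320 units, contribution = 117,320 × R$31.43 = R$3,687,367.60.
Operating income = contribution − fixed costs = R$3,687,367.60 − R$2,732,100 = R$955,267.60.
Interest = R$293,250.00, so EBIT − I = R$662,017.60.
DCL = total CM / (EBIT − I) = R$3,687,367.60 / R$662,017.60 = 5.5699.
%ΔEPS = DCL × %ΔSales = 5.5699 × -15.9% = -88.6%.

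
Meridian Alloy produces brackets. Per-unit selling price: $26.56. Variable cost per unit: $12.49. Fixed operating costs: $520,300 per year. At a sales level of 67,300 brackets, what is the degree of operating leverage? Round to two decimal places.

2.22

Total contribution margin = 67,300 × $14.07 = $946,911.00.
Operating income = contribution − fixed costs = $946,911.00 − $520,300 = $426,611.00.
So DOL = total CM / EBIT = $946,911.00 / $426,611.00 = 2.2196.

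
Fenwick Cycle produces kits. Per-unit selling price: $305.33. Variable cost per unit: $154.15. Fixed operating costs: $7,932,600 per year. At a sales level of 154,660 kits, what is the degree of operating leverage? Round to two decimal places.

Total contribution margin = 154,660 × $151.18 = $23,381,498.80.
Subtracting fixed costs: EBIT = $23,381,498.80 − $7,932,600 = $15,448,898.80.
So DOL = total CM / EBIT = $23,381,498.80 / $15,448,898.80 = 1.5135.

1.51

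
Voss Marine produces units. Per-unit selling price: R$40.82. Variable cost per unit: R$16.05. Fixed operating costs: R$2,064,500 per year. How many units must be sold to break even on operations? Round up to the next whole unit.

83,347 units

Unit CM = price − variable cost = R$40.82 − R$16.05 = R$24.77.
Break-even volume = fixed costs ÷ CM per unit = R$2,064,500 ÷ R$24.77 = 83,346.79, so 83,347 units.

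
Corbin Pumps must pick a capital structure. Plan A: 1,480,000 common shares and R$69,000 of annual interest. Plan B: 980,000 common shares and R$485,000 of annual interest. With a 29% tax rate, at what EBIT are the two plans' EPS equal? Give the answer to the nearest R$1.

R$1,300,360

At indifference, (EBIT − 69,000)(1 − t)/1,480,000 = (EBIT − 485,000)(1 − t)/980,000.
The (1 − t) factor cancels: (EBIT − 69,000) × 980,000 = (EBIT − 485,000) × 1,480,000.
Solving, EBIT = (485,000·1,480,000 − 69,000·980,000) / (1,480,000 − 980,000) = 650,180,000,000 / 500,000 = 1,300,360.00.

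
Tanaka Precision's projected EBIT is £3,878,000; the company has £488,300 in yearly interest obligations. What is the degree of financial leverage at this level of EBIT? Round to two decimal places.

1.14

Annual interest charges come to £488,300.00.
Degree of financial leverage = EBIT / (EBIT − interest) = £3,878,000 / £3,389,700.00 = 1.1441.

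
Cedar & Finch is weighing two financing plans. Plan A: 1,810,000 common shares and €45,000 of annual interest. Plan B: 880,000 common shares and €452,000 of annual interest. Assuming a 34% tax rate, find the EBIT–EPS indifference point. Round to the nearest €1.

Set EPS_A = EPS_B: (EBIT − €45,000)(1 − 0.34) ÷ 1,810,000 = (EBIT − €452,000)(1 − 0.34) ÷ 880,000.
Cancelling (1 − t) and cross-multiplying: 880,000·(EBIT − 45,000) = 1,810,000·(EBIT − 452,000).
EBIT × (1,810,000 − 880,000) = 452,000 × 1,810,000 − 45,000 × 880,000 = 778,520,000,000, so EBIT = 778,520,000,000 ÷ 930,000 = 837,118.28.

€837,118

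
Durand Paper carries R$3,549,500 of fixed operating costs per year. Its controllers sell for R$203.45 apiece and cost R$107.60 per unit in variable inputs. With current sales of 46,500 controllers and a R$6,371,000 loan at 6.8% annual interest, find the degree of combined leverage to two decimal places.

9.40

Contribution at this volume is 46,500 × R$95.85 = R$4,457,025.00.
Operating income = contribution − fixed costs = R$4,457,025.00 − R$3,549,500 = R$907,525.00. Interest = R$433,228.00, so EBIT − I = R$474,297.00.
DCL = contribution ÷ (EBIT − I) = R$4,457,025.00 ÷ R$474,297.00 = 9.3971.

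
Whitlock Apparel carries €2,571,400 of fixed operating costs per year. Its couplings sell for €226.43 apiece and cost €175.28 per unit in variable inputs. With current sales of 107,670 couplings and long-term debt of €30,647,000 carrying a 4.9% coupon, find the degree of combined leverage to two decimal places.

Contribution at this volume is 107,670 × €51.15 = €5,507,320.50.
Subtracting fixed costs: EBIT = €5,507,320.50 − €2,571,400 = €2,935,920.50. Interest = €1,501,703.00.
DOL = €5,507,320.50 ÷ €2,935,920.50 = 1.8758; DFL = €2,935,920.50 ÷ €1,434,217.50 = 2.0471.
DCL = DOL × DFL = 1.8758 × 2.0471 = 3.8400.

3.84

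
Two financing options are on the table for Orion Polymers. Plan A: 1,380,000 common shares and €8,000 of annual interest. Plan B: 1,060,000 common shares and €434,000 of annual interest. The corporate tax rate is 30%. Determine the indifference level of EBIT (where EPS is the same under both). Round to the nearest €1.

€1,845,125

Set EPS_A = EPS_B: (EBIT − €8,000)(1 − 0.30) ÷ 1,380,000 = (EBIT − €434,000)(1 − 0.30) ÷ 1,060,000.
Cancelling (1 − t) and cross-multiplying: 1,060,000·(EBIT − 8,000) = 1,380,000·(EBIT − 434,000).
Solving, EBIT = (434,000·1,380,000 − 8,000·1,060,000) / (1,380,000 − 1,060,000) = 590,440,000,000 / 320,000 = 1,845,125.00.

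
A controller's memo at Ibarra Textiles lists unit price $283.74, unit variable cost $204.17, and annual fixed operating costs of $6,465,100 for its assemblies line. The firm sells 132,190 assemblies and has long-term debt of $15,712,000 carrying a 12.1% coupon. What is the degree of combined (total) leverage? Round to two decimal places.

4.89

At 132,190 units, contribution = 132,190 × $79.57 = $10,518,358.30.
Subtracting fixed costs: EBIT = $10,518,358.30 − $6,465,100 = $4,053,258.30. Interest = $1,901,152.00, so EBIT − I = $2,152,106.30.
Degree of total leverage = total CM / (EBIT − interest) = $10,518,358.30 / $2,152,106.30 = 4.8875.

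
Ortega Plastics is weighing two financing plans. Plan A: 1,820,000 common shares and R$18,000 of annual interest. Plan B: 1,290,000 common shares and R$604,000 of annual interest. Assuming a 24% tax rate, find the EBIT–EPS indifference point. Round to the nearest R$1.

Set EPS_A = EPS_B: (EBIT − R$18,000)(1 − 0.24) ÷ 1,820,000 = (EBIT − R$604,000)(1 − 0.24) ÷ 1,290,000.
The (1 − t) factor cancels: (EBIT − 18,000) × 1,290,000 = (EBIT − 604,000) × 1,820,000.
Solving, EBIT = (604,000·1,820,000 − 18,000·1,290,000) / (1,820,000 − 1,290,000) = 1,076,060,000,000 / 530,000 = 2,030,301.89.

R$2,030,302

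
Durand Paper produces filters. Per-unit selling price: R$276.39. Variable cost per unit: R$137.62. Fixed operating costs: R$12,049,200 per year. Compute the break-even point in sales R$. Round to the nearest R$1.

R$23,998,547

CM per unit = R$276.39 − R$137.62 = R$138.77; CM ratio = R$138.77 / R$276.39 = 0.5021.
Break-even sales = FC ÷ CM ratio = R$12,049,200 × R$276.39 / R$138.77 = R$23,998,547.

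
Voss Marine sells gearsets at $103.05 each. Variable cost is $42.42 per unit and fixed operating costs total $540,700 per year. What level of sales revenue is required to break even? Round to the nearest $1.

$919,003

CM per unit = $103.05 − $42.42 = $60.63; CM ratio = $60.63 / $103.05 = 0.5884.
Break-even sales = FC ÷ CM ratio = $540,700 × $103.05 / $60.63 = $919,003.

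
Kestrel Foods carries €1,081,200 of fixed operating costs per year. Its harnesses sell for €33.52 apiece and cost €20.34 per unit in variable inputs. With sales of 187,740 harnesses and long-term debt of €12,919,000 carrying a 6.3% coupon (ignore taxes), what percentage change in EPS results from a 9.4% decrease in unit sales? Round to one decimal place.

-40.1%

Contribution at this volume is 187,740 × €13.18 = €2,474,413.20.
Subtracting fixed costs: EBIT = €2,474,413.20 − €1,081,200 = €1,393,213.20.
After interest of €813,897.00, pre-tax earnings = €579,316.20.
Degree of combined leverage = contribution ÷ (EBIT − I) = €2,474,413.20 ÷ €579,316.20 = 4.2713.
EPS therefore changes by 4.2713 × (-9.4%) = -40.1%.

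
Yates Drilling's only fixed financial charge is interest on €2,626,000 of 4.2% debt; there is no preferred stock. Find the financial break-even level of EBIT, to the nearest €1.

€110,292

Annual interest = 4.2% × €2,626,000 = €110,292.00.
With no preferred dividends, EPS = 0 when EBIT exactly covers interest, so the financial break-even EBIT is €110,292.00.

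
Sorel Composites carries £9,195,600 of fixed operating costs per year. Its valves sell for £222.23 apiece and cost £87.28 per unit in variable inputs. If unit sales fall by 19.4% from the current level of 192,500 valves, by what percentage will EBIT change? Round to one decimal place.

-30.0%

Total contribution margin = 192,500 × £134.95 = £25,977,875.00.
Subtracting fixed costs: EBIT = £25,977,875.00 − £9,195,600 = £16,782,275.00.
So DOL = total CM / EBIT = £25,977,875.00 / £16,782,275.00 = 1.5479.
So EBIT moves 1.5479 × (-19.4%) = -30.0%.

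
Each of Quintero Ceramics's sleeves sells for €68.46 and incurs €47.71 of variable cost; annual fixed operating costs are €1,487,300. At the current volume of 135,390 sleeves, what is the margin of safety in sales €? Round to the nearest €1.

Each unit contributes €68.46 − €47.71 = €20.75. Break-even units = €1,487,300 ÷ €20.75 = 71,677.11; break-even revenue = 71,677.11 × €68.46 = €4,907,014.84.
Current sales = 135,390 × €68.46 = €9,268,799.40.
Margin of safety = €9,268,799.40 − €4,907,014.84 = €4,361,785.

€4,361,785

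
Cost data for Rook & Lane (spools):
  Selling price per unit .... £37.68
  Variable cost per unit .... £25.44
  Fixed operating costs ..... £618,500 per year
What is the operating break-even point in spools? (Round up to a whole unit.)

50,532 spools

Contribution margin per unit = £37.68 − £25.44 = £12.24.
Break-even volume = fixed costs ÷ CM per unit = £618,500 ÷ £12.24 = 50,531.05, so 50,532 spools.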